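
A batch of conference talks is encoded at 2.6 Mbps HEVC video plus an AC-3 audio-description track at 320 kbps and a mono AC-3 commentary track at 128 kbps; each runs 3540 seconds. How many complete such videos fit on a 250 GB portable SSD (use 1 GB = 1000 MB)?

Audio total: 320 + 128 = 448 kbps = 0.448 Mbps.
Total bitrate: 3.048 Mbps.
Per item: 3.048 Mbps × 3540 s = 10,790 Mb = 1,349 MB.
Capacity: 250 GB = 2,000,000 Mb; 185.36 items → 185 complete.

185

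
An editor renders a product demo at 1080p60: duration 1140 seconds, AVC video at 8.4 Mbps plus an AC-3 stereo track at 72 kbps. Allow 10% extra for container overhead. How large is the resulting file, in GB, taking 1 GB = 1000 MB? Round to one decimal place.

Audio: 72 kbps = 0.072 Mbps.
Total bitrate: 8.4 + 0.072 = 8.472 Mbps.
Stream data: 8.472 Mbps × 1140 s = 9658.1 Mb.
With 10% container overhead: ×1.10.
10,624 Mb ÷ 8 = 1,328 MB → 1.328 GB.

1.3 GB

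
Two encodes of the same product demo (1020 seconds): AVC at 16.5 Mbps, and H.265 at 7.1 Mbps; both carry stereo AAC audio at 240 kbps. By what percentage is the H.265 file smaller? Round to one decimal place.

56.2%

Audio: 240 kbps = 0.240 Mbps.
AVC: 16.740 Mbps × 1020 s = 17074.8 Mb = 2.134 GB.
H.265: 7.340 Mbps × 1020 s = 7486.8 Mb = 0.936 GB.
Reduction: (1 − 0.936/2.134) × 100 = 56.15%.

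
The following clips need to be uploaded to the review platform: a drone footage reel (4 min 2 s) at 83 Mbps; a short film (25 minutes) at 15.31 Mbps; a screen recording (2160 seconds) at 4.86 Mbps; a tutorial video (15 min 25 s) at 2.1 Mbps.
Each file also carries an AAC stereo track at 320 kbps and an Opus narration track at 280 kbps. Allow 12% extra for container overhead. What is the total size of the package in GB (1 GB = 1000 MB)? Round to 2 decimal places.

Audio total: 320 + 280 = 600 kbps = 0.600 Mbps.
drone footage reel: 83.600 Mbps × 242 s × 1.12 = 22658.9 Mb
short film: 15.910 Mbps × 1500 s × 1.12 = 26728.8 Mb
screen recording: 5.460 Mbps × 2160 s × 1.12 = 13208.8 Mb
tutorial video: 2.700 Mbps × 925 s × 1.12 = 2797.2 Mb
Total: 65393.8 Mb = 8174.2 MB.
= 8.174 GB.

8.17 GB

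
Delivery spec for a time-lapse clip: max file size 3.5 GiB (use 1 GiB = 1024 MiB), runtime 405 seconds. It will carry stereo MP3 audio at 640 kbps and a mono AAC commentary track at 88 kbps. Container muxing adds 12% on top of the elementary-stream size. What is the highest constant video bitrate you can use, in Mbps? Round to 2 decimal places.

65.55 Mbps

Budget: 3.5 GiB = 30064.8 Mb.
Stream payload after overhead: 30064.8 / 1.12 = 26843.5 Mb.
Total bitrate budget: 26843.5 Mb / 405 s = 66.280 Mbps.
Audio total: 640 + 88 = 728 kbps = 0.728 Mbps.
Video: 66.280 − 0.728 = 65.552 Mbps.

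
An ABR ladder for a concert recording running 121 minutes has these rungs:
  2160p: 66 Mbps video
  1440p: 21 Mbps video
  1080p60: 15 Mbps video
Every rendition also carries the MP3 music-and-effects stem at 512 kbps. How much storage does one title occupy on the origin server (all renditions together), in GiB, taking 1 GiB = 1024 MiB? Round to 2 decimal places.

87.51 GiB

121 min = 7260 s
Audio: 512 kbps = 0.512 Mbps.
Sum of rendition bitrates: (66+0.512) + (21+0.512) + (15+0.512) = 103.536 Mbps.
× 7260 s = 751,671 Mb = 93,959 MB = 87.51 GiB.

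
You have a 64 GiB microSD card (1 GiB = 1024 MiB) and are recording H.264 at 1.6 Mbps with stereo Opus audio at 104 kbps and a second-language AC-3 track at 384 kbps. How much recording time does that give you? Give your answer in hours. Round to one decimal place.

73.1 hours

Audio total: 104 + 384 = 488 kbps = 0.488 Mbps.
Total bitrate: 1.6 + 0.488 = 2.088 Mbps.
Capacity: 64 GiB = 549,756 Mb.
Recording time: 549,756 / 2.088 = 263,293 s ≈ 73.1 hours.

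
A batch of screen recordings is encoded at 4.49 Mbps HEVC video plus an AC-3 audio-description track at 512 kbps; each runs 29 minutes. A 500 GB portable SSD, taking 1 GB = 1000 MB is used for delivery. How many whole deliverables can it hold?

29 min = 1740 s
Audio: 512 kbps = 0.512 Mbps.
Total bitrate: 5.002 Mbps.
Per item: 5.002 Mbps × 1740 s = 8,703 Mb = 1,088 MB.
Capacity: 500 GB = 4,000,000 Mb; 459.59 items → 459 complete.

459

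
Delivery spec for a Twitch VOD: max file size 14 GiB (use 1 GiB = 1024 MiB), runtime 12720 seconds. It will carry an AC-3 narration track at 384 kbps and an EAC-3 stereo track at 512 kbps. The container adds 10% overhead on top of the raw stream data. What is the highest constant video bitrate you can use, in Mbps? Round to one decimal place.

7.7 Mbps

Budget: 14 GiB = 120259.1 Mb.
Stream payload after overhead: 120259.1 / 1.10 = 109326.4 Mb.
Total bitrate budget: 109326.4 Mb / 12720 s = 8.595 Mbps.
Audio total: 384 + 512 = 896 kbps = 0.896 Mbps.
Video: 8.595 − 0.896 = 7.699 Mbps.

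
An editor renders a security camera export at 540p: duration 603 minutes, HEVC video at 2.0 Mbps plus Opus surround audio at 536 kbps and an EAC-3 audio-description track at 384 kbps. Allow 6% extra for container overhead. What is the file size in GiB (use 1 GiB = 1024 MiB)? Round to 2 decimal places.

13.04 GiB

603 min = 36180 s
Audio total: 536 + 384 = 920 kbps = 0.920 Mbps.
Total bitrate: 2.0 + 0.920 = 2.920 Mbps.
Stream data: 2.920 Mbps × 36180 s = 105645.6 Mb.
With 6% container overhead: ×1.06.
111,984 Mb = 13,998,042,000 bytes ÷ 1,073,741,824 = 13.04 GiB.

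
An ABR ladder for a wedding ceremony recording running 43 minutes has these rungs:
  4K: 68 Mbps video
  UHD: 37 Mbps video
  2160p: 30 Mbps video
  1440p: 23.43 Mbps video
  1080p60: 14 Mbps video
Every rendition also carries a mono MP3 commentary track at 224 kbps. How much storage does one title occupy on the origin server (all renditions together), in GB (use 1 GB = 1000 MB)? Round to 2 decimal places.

55.97 GB

43 min = 2580 s
Audio: 224 kbps = 0.224 Mbps.
Sum of rendition bitrates: (68+0.224) + (37+0.224) + (30+0.224) + (23.43+0.224) + (14+0.224) = 173.550 Mbps.
× 2580 s = 447,759 Mb = 55,970 MB = 55.97 GB.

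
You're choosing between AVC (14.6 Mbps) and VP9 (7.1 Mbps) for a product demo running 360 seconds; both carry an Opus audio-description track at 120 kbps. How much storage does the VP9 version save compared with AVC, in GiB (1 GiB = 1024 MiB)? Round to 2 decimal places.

Audio: 120 kbps = 0.120 Mbps.
AVC: 14.720 Mbps × 360 s = 5299.2 Mb = 0.617 GiB.
VP9: 7.220 Mbps × 360 s = 2599.2 Mb = 0.303 GiB.
Saving: 0.617 − 0.303 = 0.314 GiB.

0.31 GiB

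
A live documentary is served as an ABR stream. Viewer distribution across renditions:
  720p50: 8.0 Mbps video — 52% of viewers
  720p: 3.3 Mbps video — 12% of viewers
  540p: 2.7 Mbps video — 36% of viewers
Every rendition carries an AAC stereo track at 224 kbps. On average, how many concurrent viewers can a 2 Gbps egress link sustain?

Audio: 224 kbps = 0.224 Mbps.
Average per-viewer bitrate: 0.52×8.224 + 0.12×3.524 + 0.36×2.924 = 5.752 Mbps.
2 Gbps = 2,000 Mbps; 2,000 / 5.752 = 347.71 → 347.

347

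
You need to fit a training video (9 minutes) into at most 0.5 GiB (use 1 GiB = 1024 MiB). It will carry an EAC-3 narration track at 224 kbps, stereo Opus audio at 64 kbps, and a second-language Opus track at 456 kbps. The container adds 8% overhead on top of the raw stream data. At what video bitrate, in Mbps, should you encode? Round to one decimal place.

Budget: 0.5 GiB = 4295.0 Mb.
Stream payload after overhead: 4295.0 / 1.08 = 3976.8 Mb.
9 min = 540 s
Total bitrate budget: 3976.8 Mb / 540 s = 7.364 Mbps.
Audio total: 224 + 64 + 456 = 744 kbps = 0.744 Mbps.
Video: 7.364 − 0.744 = 6.620 Mbps.

6.6 Mbps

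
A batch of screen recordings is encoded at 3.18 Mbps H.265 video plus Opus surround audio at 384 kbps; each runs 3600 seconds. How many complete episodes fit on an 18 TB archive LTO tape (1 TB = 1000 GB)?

Audio: 384 kbps = 0.384 Mbps.
Total bitrate: 3.564 Mbps.
Per item: 3.564 Mbps × 3600 s = 12,830 Mb = 1,604 MB.
Capacity: 18 TB = 144,000,000 Mb; 11223.34 items → 11223 complete.

11223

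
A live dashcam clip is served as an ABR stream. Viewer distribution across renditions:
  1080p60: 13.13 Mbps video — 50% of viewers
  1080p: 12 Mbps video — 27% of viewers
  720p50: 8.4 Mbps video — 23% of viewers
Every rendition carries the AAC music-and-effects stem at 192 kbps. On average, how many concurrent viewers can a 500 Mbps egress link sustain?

41

Audio: 192 kbps = 0.192 Mbps.
Average per-viewer bitrate: 0.50×13.322 + 0.27×12.192 + 0.23×8.592 = 11.929 Mbps.
500 Mbps = 500.0 Mbps; 500.0 / 11.929 = 41.91 → 41.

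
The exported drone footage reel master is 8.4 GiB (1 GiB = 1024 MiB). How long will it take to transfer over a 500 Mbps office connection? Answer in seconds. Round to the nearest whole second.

File: 8.4 GiB = 72155.5 Mb.
At 500 Mbps: 72155.5 / 500 = 144.3 s ≈ 144 seconds.

144 seconds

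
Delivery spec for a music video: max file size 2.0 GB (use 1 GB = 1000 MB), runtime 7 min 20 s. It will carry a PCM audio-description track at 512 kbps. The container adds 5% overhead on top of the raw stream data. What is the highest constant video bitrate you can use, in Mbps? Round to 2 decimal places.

34.12 Mbps

Budget: 2.0 GB = 16000.0 Mb.
Stream payload after overhead: 16000.0 / 1.05 = 15238.1 Mb.
7 min 20 s = 440 s
Total bitrate budget: 15238.1 Mb / 440 s = 34.632 Mbps.
Audio: 512 kbps = 0.512 Mbps.
Video: 34.632 − 0.512 = 34.120 Mbps.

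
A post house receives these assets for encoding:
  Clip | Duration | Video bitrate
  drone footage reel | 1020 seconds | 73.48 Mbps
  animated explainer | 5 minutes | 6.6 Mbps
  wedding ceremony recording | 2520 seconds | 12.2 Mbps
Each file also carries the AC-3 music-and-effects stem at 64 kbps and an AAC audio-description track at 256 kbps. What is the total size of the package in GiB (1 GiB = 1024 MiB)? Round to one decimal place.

12.7 GiB

Audio total: 64 + 256 = 320 kbps = 0.320 Mbps.
drone footage reel: 73.800 Mbps × 1020 s = 75276.0 Mb
animated explainer: 6.920 Mbps × 300 s = 2076.0 Mb
wedding ceremony recording: 12.520 Mbps × 2520 s = 31550.4 Mb
Total: 108902.4 Mb = 13612.8 MB.
= 12.68 GiB.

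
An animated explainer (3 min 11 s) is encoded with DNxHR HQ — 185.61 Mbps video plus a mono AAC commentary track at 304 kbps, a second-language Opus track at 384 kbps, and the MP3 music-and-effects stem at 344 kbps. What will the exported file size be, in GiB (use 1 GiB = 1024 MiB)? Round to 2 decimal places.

3 min 11 s = 191 s
Audio total: 304 + 384 + 344 = 1032 kbps = 1.032 Mbps.
Total bitrate: 185.61 + 1.032 = 186.642 Mbps.
Stream data: 186.642 Mbps × 191 s = 35648.6 Mb.
35,649 Mb = 4,456,077,750 bytes ÷ 1,073,741,824 = 4.150 GiB.

4.15 GiB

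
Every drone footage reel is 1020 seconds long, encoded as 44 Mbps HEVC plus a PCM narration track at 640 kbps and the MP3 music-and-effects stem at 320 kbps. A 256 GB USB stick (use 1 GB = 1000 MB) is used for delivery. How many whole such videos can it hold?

44

Audio total: 640 + 320 = 960 kbps = 0.960 Mbps.
Total bitrate: 44.960 Mbps.
Per item: 44.960 Mbps × 1020 s = 45,859 Mb = 5,732 MB.
Capacity: 256 GB = 2,048,000 Mb; 44.66 items → 44 complete.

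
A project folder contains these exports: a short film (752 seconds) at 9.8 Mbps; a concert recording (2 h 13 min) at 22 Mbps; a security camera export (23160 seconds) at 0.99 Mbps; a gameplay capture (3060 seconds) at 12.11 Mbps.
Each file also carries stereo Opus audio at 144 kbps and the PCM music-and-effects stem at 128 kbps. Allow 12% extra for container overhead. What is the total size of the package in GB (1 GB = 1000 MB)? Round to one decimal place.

Audio total: 144 + 128 = 272 kbps = 0.272 Mbps.
short film: 10.072 Mbps × 752 s × 1.12 = 8483.0 Mb
concert recording: 22.272 Mbps × 7980 s × 1.12 = 199058.2 Mb
security camera export: 1.262 Mbps × 23160 s × 1.12 = 32735.3 Mb
gameplay capture: 12.382 Mbps × 3060 s × 1.12 = 42435.6 Mb
Total: 282712.1 Mb = 35339.0 MB.
= 35.34 GB.

35.3 GB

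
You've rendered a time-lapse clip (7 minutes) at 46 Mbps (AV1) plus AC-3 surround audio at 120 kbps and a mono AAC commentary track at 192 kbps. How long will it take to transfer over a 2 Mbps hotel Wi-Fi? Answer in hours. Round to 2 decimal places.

7 min = 420 s
Audio total: 120 + 192 = 312 kbps = 0.312 Mbps.
Total bitrate: 46.312 Mbps.
File: 46.312 Mbps × 420 s = 19451.0 Mb.
At 2 Mbps: 19451.0 / 2 = 9725.5 s ≈ 2.7 hours.

2.70 hours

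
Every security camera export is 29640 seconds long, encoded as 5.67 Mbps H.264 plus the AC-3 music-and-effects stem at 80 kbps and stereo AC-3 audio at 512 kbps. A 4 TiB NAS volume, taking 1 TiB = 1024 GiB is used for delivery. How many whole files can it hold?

189

Audio total: 80 + 512 = 592 kbps = 0.592 Mbps.
Total bitrate: 6.262 Mbps.
Per item: 6.262 Mbps × 29640 s = 185,606 Mb = 23,201 MB.
Capacity: 4 TiB = 35,184,372 Mb; 189.57 items → 189 complete.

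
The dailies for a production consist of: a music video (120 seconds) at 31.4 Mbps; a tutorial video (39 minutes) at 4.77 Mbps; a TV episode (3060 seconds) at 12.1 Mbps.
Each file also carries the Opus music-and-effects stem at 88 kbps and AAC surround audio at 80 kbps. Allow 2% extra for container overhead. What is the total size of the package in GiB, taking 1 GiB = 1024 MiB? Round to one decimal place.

6.3 GiB

Audio total: 88 + 80 = 168 kbps = 0.168 Mbps.
music video: 31.568 Mbps × 120 s × 1.02 = 3863.9 Mb
tutorial video: 4.938 Mbps × 2340 s × 1.02 = 11786.0 Mb
TV episode: 12.268 Mbps × 3060 s × 1.02 = 38290.9 Mb
Total: 53940.8 Mb = 6742.6 MB.
= 6.280 GiB.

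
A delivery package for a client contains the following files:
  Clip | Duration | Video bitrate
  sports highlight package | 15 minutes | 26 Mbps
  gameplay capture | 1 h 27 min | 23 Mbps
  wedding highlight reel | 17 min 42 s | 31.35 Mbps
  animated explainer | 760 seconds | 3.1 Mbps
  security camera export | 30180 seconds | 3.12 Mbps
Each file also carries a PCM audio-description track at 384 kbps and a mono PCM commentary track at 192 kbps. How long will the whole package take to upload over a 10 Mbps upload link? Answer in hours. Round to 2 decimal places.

8.20 hours

Audio total: 384 + 192 = 576 kbps = 0.576 Mbps.
sports highlight package: 26.576 Mbps × 900 s = 23918.4 Mb
gameplay capture: 23.576 Mbps × 5220 s = 123066.7 Mb
wedding highlight reel: 31.926 Mbps × 1062 s = 33905.4 Mb
animated explainer: 3.676 Mbps × 760 s = 2793.8 Mb
security camera export: 3.696 Mbps × 30180 s = 111545.3 Mb
Total: 295229.6 Mb = 36903.7 MB.
At 10 Mbps: 295229.6 / 10 = 29523 s ≈ 8.2 hours.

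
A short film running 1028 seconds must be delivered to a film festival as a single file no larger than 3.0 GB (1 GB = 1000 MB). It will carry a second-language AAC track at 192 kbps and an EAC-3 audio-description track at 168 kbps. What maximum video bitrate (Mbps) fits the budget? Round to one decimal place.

23.0 Mbps

Budget: 3.0 GB = 24000.0 Mb.
Total bitrate budget: 24000.0 Mb / 1028 s = 23.346 Mbps.
Audio total: 192 + 168 = 360 kbps = 0.360 Mbps.
Video: 23.346 − 0.360 = 22.986 Mbps.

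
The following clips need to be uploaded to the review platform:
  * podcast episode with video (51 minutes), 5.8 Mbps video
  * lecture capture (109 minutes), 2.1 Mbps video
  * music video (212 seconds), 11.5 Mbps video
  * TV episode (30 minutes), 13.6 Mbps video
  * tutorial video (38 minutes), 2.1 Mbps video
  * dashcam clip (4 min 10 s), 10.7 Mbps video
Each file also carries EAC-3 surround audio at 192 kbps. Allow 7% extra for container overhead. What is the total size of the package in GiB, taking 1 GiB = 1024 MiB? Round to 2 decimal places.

8.54 GiB

Audio: 192 kbps = 0.192 Mbps.
podcast episode with video: 5.992 Mbps × 3060 s × 1.07 = 19619.0 Mb
lecture capture: 2.292 Mbps × 6540 s × 1.07 = 16039.0 Mb
music video: 11.692 Mbps × 212 s × 1.07 = 2652.2 Mb
TV episode: 13.792 Mbps × 1800 s × 1.07 = 26563.4 Mb
tutorial video: 2.292 Mbps × 2280 s × 1.07 = 5591.6 Mb
dashcam clip: 10.892 Mbps × 250 s × 1.07 = 2913.6 Mb
Total: 73378.7 Mb = 9172.3 MB.
= 8.542 GiB.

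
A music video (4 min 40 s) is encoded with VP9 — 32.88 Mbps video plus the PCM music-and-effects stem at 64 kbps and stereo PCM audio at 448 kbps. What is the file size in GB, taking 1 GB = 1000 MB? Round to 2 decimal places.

1.17 GB

4 min 40 s = 280 s
Audio total: 64 + 448 = 512 kbps = 0.512 Mbps.
Total bitrate: 32.88 + 0.512 = 33.392 Mbps.
Stream data: 33.392 Mbps × 280 s = 9349.8 Mb.
9,350 Mb ÷ 8 = 1,169 MB → 1.169 GB.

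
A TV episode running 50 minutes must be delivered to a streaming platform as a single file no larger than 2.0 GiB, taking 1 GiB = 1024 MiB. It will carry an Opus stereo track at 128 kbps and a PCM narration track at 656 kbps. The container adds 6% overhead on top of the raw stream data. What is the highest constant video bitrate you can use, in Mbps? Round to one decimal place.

Budget: 2.0 GiB = 17179.9 Mb.
Stream payload after overhead: 17179.9 / 1.06 = 16207.4 Mb.
50 min = 3000 s
Total bitrate budget: 16207.4 Mb / 3000 s = 5.402 Mbps.
Audio total: 128 + 656 = 784 kbps = 0.784 Mbps.
Video: 5.402 − 0.784 = 4.618 Mbps.

4.6 Mbps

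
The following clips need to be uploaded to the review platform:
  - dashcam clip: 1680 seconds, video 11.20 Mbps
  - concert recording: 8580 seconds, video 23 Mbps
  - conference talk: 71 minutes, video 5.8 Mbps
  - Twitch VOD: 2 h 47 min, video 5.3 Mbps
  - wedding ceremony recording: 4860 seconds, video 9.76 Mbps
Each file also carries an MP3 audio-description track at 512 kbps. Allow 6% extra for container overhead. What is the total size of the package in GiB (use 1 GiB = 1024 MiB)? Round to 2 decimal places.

43.99 GiB

Audio: 512 kbps = 0.512 Mbps.
dashcam clip: 11.712 Mbps × 1680 s × 1.06 = 20856.7 Mb
concert recording: 23.512 Mbps × 8580 s × 1.06 = 213836.9 Mb
conference talk: 6.312 Mbps × 4260 s × 1.06 = 28502.5 Mb
Twitch VOD: 5.812 Mbps × 10020 s × 1.06 = 61730.4 Mb
wedding ceremony recording: 10.272 Mbps × 4860 s × 1.06 = 52917.2 Mb
Total: 377843.8 Mb = 47230.5 MB.
= 43.99 GiB.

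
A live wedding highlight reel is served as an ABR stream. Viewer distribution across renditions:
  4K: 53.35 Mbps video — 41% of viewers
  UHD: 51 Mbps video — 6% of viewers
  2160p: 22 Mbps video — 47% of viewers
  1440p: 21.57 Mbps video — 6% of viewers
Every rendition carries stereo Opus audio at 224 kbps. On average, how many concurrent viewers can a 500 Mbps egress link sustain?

Audio: 224 kbps = 0.224 Mbps.
Average per-viewer bitrate: 0.41×53.574 + 0.06×51.224 + 0.47×22.224 + 0.06×21.794 = 36.792 Mbps.
500 Mbps = 500.0 Mbps; 500.0 / 36.792 = 13.59 → 13.

13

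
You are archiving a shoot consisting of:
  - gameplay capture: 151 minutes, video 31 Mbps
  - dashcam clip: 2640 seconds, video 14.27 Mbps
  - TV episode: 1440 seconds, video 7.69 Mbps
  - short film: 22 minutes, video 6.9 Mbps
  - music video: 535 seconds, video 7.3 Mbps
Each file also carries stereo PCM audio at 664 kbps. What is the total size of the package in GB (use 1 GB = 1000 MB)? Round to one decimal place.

44.1 GB

Audio: 664 kbps = 0.664 Mbps.
gameplay capture: 31.664 Mbps × 9060 s = 286875.8 Mb
dashcam clip: 14.934 Mbps × 2640 s = 39425.8 Mb
TV episode: 8.354 Mbps × 1440 s = 12029.8 Mb
short film: 7.564 Mbps × 1320 s = 9984.5 Mb
music video: 7.964 Mbps × 535 s = 4260.7 Mb
Total: 352576.6 Mb = 44072.1 MB.
= 44.07 GB.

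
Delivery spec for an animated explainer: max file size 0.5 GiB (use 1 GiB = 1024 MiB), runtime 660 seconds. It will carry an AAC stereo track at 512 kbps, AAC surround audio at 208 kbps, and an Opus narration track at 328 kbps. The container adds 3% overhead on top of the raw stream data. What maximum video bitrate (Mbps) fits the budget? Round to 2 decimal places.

Budget: 0.5 GiB = 4295.0 Mb.
Stream payload after overhead: 4295.0 / 1.03 = 4169.9 Mb.
Total bitrate budget: 4169.9 Mb / 660 s = 6.318 Mbps.
Audio total: 512 + 208 + 328 = 1048 kbps = 1.048 Mbps.
Video: 6.318 − 1.048 = 5.270 Mbps.

5.27 Mbps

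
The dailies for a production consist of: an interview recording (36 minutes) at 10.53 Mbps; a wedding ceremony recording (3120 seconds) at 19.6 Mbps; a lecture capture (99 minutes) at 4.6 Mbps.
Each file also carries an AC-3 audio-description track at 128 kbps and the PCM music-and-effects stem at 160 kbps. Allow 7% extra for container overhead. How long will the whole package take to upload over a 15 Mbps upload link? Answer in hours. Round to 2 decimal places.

2.27 hours

Audio total: 128 + 160 = 288 kbps = 0.288 Mbps.
interview recording: 10.818 Mbps × 2160 s × 1.07 = 25002.6 Mb
wedding ceremony recording: 19.888 Mbps × 3120 s × 1.07 = 66394.1 Mb
lecture capture: 4.888 Mbps × 5940 s × 1.07 = 31067.2 Mb
Total: 122463.8 Mb = 15308.0 MB.
At 15 Mbps: 122463.8 / 15 = 8164 s ≈ 2.27 hours.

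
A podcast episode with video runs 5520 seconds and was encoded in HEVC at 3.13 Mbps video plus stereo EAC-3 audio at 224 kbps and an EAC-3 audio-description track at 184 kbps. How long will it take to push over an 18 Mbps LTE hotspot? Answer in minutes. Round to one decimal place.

18.1 minutes

Audio total: 224 + 184 = 408 kbps = 0.408 Mbps.
Total bitrate: 3.538 Mbps.
File: 3.538 Mbps × 5520 s = 19529.8 Mb.
At 18 Mbps: 19529.8 / 18 = 1085.0 s ≈ 18.1 minutes.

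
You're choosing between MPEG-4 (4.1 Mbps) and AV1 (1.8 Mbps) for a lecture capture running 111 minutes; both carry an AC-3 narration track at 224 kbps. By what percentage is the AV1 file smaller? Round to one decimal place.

111 min = 6660 s
Audio: 224 kbps = 0.224 Mbps.
MPEG-4: 4.324 Mbps × 6660 s = 28797.8 Mb = 3.353 GiB.
AV1: 2.024 Mbps × 6660 s = 13479.8 Mb = 1.569 GiB.
Reduction: (1 − 1.569/3.353) × 100 = 53.19%.

53.2%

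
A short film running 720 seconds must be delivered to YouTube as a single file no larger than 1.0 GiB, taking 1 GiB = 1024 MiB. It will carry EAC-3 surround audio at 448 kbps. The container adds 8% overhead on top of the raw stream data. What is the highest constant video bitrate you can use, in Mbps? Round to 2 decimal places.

Budget: 1.0 GiB = 8589.9 Mb.
Stream payload after overhead: 8589.9 / 1.08 = 7953.6 Mb.
Total bitrate budget: 7953.6 Mb / 720 s = 11.047 Mbps.
Audio: 448 kbps = 0.448 Mbps.
Video: 11.047 − 0.448 = 10.599 Mbps.

10.60 Mbps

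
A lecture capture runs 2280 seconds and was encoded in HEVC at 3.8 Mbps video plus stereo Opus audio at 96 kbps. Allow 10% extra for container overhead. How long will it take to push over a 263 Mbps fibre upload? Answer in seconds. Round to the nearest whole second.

Audio: 96 kbps = 0.096 Mbps.
Total bitrate: 3.896 Mbps.
File: 3.896 Mbps × 2280 s = 8882.9 Mb.
With 10% container overhead: ×1.10. → 9771.2 Mb.
At 263 Mbps: 9771.2 / 263 = 37.2 s ≈ 37.2 seconds.

37 seconds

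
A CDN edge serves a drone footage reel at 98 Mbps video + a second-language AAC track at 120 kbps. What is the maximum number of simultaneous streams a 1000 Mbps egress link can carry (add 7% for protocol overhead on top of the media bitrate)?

9

Audio: 120 kbps = 0.120 Mbps.
Per-viewer media rate: 98.120 Mbps.
On the wire with 7% overhead: 104.988 Mbps.
1000 Mbps = 1,000 Mbps; 1,000 / 104.988 = 9.52 → 9 viewers.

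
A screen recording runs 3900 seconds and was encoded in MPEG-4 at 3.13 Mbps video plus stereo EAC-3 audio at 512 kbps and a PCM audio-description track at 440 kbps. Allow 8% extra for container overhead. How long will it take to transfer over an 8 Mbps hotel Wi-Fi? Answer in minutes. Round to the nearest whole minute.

Audio total: 512 + 440 = 952 kbps = 0.952 Mbps.
Total bitrate: 4.082 Mbps.
File: 4.082 Mbps × 3900 s = 15919.8 Mb.
With 8% container overhead: ×1.08. → 17193.4 Mb.
At 8 Mbps: 17193.4 / 8 = 2149.2 s ≈ 35.8 minutes.

36 minutes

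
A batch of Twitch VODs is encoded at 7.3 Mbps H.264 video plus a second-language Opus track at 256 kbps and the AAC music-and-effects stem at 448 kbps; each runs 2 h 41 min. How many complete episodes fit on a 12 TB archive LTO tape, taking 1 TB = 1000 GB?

1241

2 h 41 min = 161 min = 9660 s
Audio total: 256 + 448 = 704 kbps = 0.704 Mbps.
Total bitrate: 8.004 Mbps.
Per item: 8.004 Mbps × 9660 s = 77,319 Mb = 9,665 MB.
Capacity: 12 TB = 96,000,000 Mb; 1241.62 items → 1241 complete.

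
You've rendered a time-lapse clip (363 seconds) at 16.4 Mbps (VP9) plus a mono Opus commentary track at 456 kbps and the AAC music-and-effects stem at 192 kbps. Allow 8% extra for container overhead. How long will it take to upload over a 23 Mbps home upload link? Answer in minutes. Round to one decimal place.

4.8 minutes

Audio total: 456 + 192 = 648 kbps = 0.648 Mbps.
Total bitrate: 17.048 Mbps.
File: 17.048 Mbps × 363 s = 6188.4 Mb.
With 8% container overhead: ×1.08. → 6683.5 Mb.
At 23 Mbps: 6683.5 / 23 = 290.6 s ≈ 4.84 minutes.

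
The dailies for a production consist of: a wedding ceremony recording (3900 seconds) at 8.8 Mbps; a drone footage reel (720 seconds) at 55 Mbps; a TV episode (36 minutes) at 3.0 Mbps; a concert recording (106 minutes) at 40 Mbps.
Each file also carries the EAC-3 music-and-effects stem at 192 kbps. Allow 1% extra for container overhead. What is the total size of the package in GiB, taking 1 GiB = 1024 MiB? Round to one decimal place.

Audio: 192 kbps = 0.192 Mbps.
wedding ceremony recording: 8.992 Mbps × 3900 s × 1.01 = 35419.5 Mb
drone footage reel: 55.192 Mbps × 720 s × 1.01 = 40135.6 Mb
TV episode: 3.192 Mbps × 2160 s × 1.01 = 6963.7 Mb
concert recording: 40.192 Mbps × 6360 s × 1.01 = 258177.3 Mb
Total: 340696.1 Mb = 42587.0 MB.
= 39.66 GiB.

39.7 GiB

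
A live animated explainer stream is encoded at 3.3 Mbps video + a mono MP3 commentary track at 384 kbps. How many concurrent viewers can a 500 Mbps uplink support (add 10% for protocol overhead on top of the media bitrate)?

123

Audio: 384 kbps = 0.384 Mbps.
Per-viewer media rate: 3.684 Mbps.
On the wire with 10% overhead: 4.052 Mbps.
500 Mbps = 500.0 Mbps; 500.0 / 4.052 = 123.38 → 123 viewers.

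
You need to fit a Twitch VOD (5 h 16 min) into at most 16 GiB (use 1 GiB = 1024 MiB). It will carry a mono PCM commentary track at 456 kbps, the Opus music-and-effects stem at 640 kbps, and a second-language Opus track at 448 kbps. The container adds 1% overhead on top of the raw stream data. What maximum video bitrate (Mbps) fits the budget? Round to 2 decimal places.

Budget: 16 GiB = 137439.0 Mb.
Stream payload after overhead: 137439.0 / 1.01 = 136078.2 Mb.
5 h 16 min = 316 min = 18960 s
Total bitrate budget: 136078.2 Mb / 18960 s = 7.177 Mbps.
Audio total: 456 + 640 + 448 = 1544 kbps = 1.544 Mbps.
Video: 7.177 − 1.544 = 5.633 Mbps.

5.63 Mbps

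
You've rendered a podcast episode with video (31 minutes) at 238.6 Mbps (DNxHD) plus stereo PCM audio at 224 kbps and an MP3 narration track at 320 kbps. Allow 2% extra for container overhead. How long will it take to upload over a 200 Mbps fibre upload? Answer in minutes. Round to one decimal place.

31 min = 1860 s
Audio total: 224 + 320 = 544 kbps = 0.544 Mbps.
Total bitrate: 239.144 Mbps.
File: 239.144 Mbps × 1860 s = 444807.8 Mb.
With 2% container overhead: ×1.02. → 453704.0 Mb.
At 200 Mbps: 453704.0 / 200 = 2268.5 s ≈ 37.8 minutes.

37.8 minutes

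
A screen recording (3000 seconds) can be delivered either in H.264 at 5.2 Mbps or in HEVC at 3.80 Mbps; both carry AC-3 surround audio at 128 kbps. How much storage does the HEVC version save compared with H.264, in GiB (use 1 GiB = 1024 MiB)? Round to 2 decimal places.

0.49 GiB

Audio: 128 kbps = 0.128 Mbps.
H.264: 5.328 Mbps × 3000 s = 15984.0 Mb = 1.861 GiB.
HEVC: 3.928 Mbps × 3000 s = 11784.0 Mb = 1.372 GiB.
Saving: 1.861 − 1.372 = 0.489 GiB.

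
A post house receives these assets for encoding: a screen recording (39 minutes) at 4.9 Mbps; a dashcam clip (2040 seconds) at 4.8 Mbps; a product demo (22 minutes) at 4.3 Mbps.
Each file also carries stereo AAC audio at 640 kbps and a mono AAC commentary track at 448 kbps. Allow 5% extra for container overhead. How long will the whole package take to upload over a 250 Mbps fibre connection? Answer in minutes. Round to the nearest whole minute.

2 minutes

Audio total: 640 + 448 = 1088 kbps = 1.088 Mbps.
screen recording: 5.988 Mbps × 2340 s × 1.05 = 14712.5 Mb
dashcam clip: 5.888 Mbps × 2040 s × 1.05 = 12612.1 Mb
product demo: 5.388 Mbps × 1320 s × 1.05 = 7467.8 Mb
Total: 34792.4 Mb = 4349.0 MB.
At 250 Mbps: 34792.4 / 250 = 139 s ≈ 2.32 minutes.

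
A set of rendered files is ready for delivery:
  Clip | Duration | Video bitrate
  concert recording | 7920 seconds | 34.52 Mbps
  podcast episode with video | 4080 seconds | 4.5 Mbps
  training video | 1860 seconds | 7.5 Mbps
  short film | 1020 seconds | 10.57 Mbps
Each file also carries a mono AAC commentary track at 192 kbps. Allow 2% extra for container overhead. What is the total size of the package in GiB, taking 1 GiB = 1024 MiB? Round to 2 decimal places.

37.92 GiB

Audio: 192 kbps = 0.192 Mbps.
concert recording: 34.712 Mbps × 7920 s × 1.02 = 280417.4 Mb
podcast episode with video: 4.692 Mbps × 4080 s × 1.02 = 19526.2 Mb
training video: 7.692 Mbps × 1860 s × 1.02 = 14593.3 Mb
short film: 10.762 Mbps × 1020 s × 1.02 = 11196.8 Mb
Total: 325733.7 Mb = 40716.7 MB.
= 37.92 GiB.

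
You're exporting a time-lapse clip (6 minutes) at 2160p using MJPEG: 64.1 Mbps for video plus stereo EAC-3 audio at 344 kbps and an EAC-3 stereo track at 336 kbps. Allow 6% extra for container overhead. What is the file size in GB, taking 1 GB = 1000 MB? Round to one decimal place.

3.1 GB

6 min = 360 s
Audio total: 344 + 336 = 680 kbps = 0.680 Mbps.
Total bitrate: 64.1 + 0.680 = 64.780 Mbps.
Stream data: 64.780 Mbps × 360 s = 23320.8 Mb.
With 6% container overhead: ×1.06.
24,720 Mb ÷ 8 = 3,090 MB → 3.090 GB.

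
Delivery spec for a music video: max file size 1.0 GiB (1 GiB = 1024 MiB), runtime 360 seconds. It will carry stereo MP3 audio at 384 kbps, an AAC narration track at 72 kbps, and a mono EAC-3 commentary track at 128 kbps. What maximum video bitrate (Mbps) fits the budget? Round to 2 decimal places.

Budget: 1.0 GiB = 8589.9 Mb.
Total bitrate budget: 8589.9 Mb / 360 s = 23.861 Mbps.
Audio total: 384 + 72 + 128 = 584 kbps = 0.584 Mbps.
Video: 23.861 − 0.584 = 23.277 Mbps.

23.28 Mbps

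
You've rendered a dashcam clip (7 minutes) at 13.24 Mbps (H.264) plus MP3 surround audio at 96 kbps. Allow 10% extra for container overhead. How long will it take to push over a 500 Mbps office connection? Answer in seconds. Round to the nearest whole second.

12 seconds

7 min = 420 s
Audio: 96 kbps = 0.096 Mbps.
Total bitrate: 13.336 Mbps.
File: 13.336 Mbps × 420 s = 5601.1 Mb.
With 10% container overhead: ×1.10. → 6161.2 Mb.
At 500 Mbps: 6161.2 / 500 = 12.3 s ≈ 12.3 seconds.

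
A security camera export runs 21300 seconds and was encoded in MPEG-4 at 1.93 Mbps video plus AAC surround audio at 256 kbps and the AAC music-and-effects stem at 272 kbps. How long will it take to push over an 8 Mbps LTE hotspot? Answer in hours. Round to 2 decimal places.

Audio total: 256 + 272 = 528 kbps = 0.528 Mbps.
Total bitrate: 2.458 Mbps.
File: 2.458 Mbps × 21300 s = 52355.4 Mb.
At 8 Mbps: 52355.4 / 8 = 6544.4 s ≈ 1.82 hours.

1.82 hours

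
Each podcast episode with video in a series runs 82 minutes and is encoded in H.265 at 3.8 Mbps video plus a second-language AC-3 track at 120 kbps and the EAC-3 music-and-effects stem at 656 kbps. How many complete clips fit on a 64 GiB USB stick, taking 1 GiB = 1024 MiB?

82 min = 4920 s
Audio total: 120 + 656 = 776 kbps = 0.776 Mbps.
Total bitrate: 4.576 Mbps.
Per item: 4.576 Mbps × 4920 s = 22,514 Mb = 2,814 MB.
Capacity: 64 GiB = 549,756 Mb; 24.42 items → 24 complete.

24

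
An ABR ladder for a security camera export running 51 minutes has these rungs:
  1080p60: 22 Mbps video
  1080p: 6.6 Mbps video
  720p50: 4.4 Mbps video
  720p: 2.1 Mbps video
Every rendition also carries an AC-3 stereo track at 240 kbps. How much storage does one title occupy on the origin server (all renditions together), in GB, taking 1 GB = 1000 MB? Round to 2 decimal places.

51 min = 3060 s
Audio: 240 kbps = 0.240 Mbps.
Sum of rendition bitrates: (22+0.240) + (6.6+0.240) + (4.4+0.240) + (2.1+0.240) = 36.060 Mbps.
× 3060 s = 110,344 Mb = 13,793 MB = 13.79 GB.

13.79 GB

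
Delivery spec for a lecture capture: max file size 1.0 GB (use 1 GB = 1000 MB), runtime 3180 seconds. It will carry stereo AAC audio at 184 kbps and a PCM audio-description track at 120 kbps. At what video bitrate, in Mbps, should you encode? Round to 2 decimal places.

Budget: 1.0 GB = 8000.0 Mb.
Total bitrate budget: 8000.0 Mb / 3180 s = 2.516 Mbps.
Audio total: 184 + 120 = 304 kbps = 0.304 Mbps.
Video: 2.516 − 0.304 = 2.212 Mbps.

2.21 Mbps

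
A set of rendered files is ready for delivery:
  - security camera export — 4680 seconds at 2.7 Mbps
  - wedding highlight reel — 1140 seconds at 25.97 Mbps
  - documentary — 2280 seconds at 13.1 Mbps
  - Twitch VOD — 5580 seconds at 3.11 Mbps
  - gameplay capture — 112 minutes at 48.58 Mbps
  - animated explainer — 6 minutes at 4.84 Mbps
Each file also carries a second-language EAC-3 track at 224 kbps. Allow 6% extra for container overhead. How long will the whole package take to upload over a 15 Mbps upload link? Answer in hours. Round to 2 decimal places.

Audio: 224 kbps = 0.224 Mbps.
security camera export: 2.924 Mbps × 4680 s × 1.06 = 14505.4 Mb
wedding highlight reel: 26.194 Mbps × 1140 s × 1.06 = 31652.8 Mb
documentary: 13.324 Mbps × 2280 s × 1.06 = 32201.4 Mb
Twitch VOD: 3.334 Mbps × 5580 s × 1.06 = 19719.9 Mb
gameplay capture: 48.804 Mbps × 6720 s × 1.06 = 347640.7 Mb
animated explainer: 5.064 Mbps × 360 s × 1.06 = 1932.4 Mb
Total: 447652.7 Mb = 55956.6 MB.
At 15 Mbps: 447652.7 / 15 = 29844 s ≈ 8.29 hours.

8.29 hours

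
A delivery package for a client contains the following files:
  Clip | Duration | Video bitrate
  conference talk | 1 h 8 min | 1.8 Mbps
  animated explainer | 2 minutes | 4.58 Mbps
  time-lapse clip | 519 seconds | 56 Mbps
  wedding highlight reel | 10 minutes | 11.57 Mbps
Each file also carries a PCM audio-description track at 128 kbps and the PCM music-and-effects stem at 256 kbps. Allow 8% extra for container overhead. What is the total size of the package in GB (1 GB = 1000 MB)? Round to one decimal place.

Audio total: 128 + 256 = 384 kbps = 0.384 Mbps.
conference talk: 2.184 Mbps × 4080 s × 1.08 = 9623.6 Mb
animated explainer: 4.964 Mbps × 120 s × 1.08 = 643.3 Mb
time-lapse clip: 56.384 Mbps × 519 s × 1.08 = 31604.4 Mb
wedding highlight reel: 11.954 Mbps × 600 s × 1.08 = 7746.2 Mb
Total: 49617.5 Mb = 6202.2 MB.
= 6.202 GB.

6.2 GB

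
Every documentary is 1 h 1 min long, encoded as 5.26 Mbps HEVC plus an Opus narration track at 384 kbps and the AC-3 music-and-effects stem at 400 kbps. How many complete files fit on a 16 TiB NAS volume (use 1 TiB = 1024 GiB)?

1 h 1 min = 61 min = 3660 s
Audio total: 384 + 400 = 784 kbps = 0.784 Mbps.
Total bitrate: 6.044 Mbps.
Per item: 6.044 Mbps × 3660 s = 22,121 Mb = 2,765 MB.
Capacity: 16 TiB = 140,737,488 Mb; 6362.16 items → 6362 complete.

6362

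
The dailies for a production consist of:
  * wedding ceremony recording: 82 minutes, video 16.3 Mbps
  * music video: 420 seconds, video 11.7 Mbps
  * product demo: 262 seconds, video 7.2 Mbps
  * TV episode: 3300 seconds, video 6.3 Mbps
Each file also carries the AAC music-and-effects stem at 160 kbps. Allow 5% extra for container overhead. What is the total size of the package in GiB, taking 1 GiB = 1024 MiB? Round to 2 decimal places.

13.35 GiB

Audio: 160 kbps = 0.160 Mbps.
wedding ceremony recording: 16.460 Mbps × 4920 s × 1.05 = 85032.4 Mb
music video: 11.860 Mbps × 420 s × 1.05 = 5230.3 Mb
product demo: 7.360 Mbps × 262 s × 1.05 = 2024.7 Mb
TV episode: 6.460 Mbps × 3300 s × 1.05 = 22383.9 Mb
Total: 114671.3 Mb = 14333.9 MB.
= 13.35 GiB.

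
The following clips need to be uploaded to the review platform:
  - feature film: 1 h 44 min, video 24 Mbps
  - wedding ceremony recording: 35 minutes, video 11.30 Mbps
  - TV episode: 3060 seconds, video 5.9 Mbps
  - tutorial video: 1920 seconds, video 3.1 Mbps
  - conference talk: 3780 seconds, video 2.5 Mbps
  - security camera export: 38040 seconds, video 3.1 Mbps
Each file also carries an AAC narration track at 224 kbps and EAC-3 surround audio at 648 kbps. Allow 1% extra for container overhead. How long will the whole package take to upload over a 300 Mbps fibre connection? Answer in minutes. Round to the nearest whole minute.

21 minutes

Audio total: 224 + 648 = 872 kbps = 0.872 Mbps.
feature film: 24.872 Mbps × 6240 s × 1.01 = 156753.3 Mb
wedding ceremony recording: 12.172 Mbps × 2100 s × 1.01 = 25816.8 Mb
TV episode: 6.772 Mbps × 3060 s × 1.01 = 20929.5 Mb
tutorial video: 3.972 Mbps × 1920 s × 1.01 = 7702.5 Mb
conference talk: 3.372 Mbps × 3780 s × 1.01 = 12873.6 Mb
security camera export: 3.972 Mbps × 38040 s × 1.01 = 152605.8 Mb
Total: 376681.6 Mb = 47085.2 MB.
At 300 Mbps: 376681.6 / 300 = 1256 s ≈ 20.9 minutes.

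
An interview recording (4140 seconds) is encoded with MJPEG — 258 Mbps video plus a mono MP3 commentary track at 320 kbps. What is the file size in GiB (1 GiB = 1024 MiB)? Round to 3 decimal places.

Audio: 320 kbps = 0.320 Mbps.
Total bitrate: 258 + 0.320 = 258.320 Mbps.
Stream data: 258.320 Mbps × 4140 s = 1069444.8 Mb.
1,069,445 Mb = 133,680,600,000 bytes ÷ 1,073,741,824 = 124.5 GiB.

124.500 GiB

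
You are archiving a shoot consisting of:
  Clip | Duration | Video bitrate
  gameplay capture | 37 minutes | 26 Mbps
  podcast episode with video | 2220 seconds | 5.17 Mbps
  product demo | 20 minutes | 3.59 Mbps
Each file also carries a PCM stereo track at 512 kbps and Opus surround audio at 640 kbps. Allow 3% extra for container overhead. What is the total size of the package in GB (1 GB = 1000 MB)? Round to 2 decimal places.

10.30 GB

Audio total: 512 + 640 = 1152 kbps = 1.152 Mbps.
gameplay capture: 27.152 Mbps × 2220 s × 1.03 = 62085.8 Mb
podcast episode with video: 6.322 Mbps × 2220 s × 1.03 = 14455.9 Mb
product demo: 4.742 Mbps × 1200 s × 1.03 = 5861.1 Mb
Total: 82402.8 Mb = 10300.3 MB.
= 10.30 GB.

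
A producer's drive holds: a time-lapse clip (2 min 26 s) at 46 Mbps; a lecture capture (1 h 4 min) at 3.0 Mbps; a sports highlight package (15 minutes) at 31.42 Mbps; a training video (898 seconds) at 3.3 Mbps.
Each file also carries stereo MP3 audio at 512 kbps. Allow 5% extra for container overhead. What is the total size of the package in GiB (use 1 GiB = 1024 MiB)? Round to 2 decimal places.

Audio: 512 kbps = 0.512 Mbps.
time-lapse clip: 46.512 Mbps × 146 s × 1.05 = 7130.3 Mb
lecture capture: 3.512 Mbps × 3840 s × 1.05 = 14160.4 Mb
sports highlight package: 31.932 Mbps × 900 s × 1.05 = 30175.7 Mb
training video: 3.812 Mbps × 898 s × 1.05 = 3594.3 Mb
Total: 55060.7 Mb = 6882.6 MB.
= 6.410 GiB.

6.41 GiB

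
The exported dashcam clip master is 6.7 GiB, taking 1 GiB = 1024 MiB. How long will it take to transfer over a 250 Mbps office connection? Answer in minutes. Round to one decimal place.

3.8 minutes

File: 6.7 GiB = 57552.6 Mb.
At 250 Mbps: 57552.6 / 250 = 230.2 s ≈ 3.84 minutes.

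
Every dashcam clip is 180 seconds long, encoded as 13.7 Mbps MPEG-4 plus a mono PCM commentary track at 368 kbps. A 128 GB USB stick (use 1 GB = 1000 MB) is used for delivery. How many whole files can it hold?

404

Audio: 368 kbps = 0.368 Mbps.
Total bitrate: 14.068 Mbps.
Per item: 14.068 Mbps × 180 s = 2,532 Mb = 316.5 MB.
Capacity: 128 GB = 1,024,000 Mb; 404.39 items → 404 complete.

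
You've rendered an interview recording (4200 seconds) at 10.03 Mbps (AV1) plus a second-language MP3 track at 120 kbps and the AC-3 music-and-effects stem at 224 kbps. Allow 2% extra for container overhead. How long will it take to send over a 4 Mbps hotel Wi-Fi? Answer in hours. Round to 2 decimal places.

Audio total: 120 + 224 = 344 kbps = 0.344 Mbps.
Total bitrate: 10.374 Mbps.
File: 10.374 Mbps × 4200 s = 43570.8 Mb.
With 2% container overhead: ×1.02. → 44442.2 Mb.
At 4 Mbps: 44442.2 / 4 = 11110.6 s ≈ 3.09 hours.

3.09 hours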